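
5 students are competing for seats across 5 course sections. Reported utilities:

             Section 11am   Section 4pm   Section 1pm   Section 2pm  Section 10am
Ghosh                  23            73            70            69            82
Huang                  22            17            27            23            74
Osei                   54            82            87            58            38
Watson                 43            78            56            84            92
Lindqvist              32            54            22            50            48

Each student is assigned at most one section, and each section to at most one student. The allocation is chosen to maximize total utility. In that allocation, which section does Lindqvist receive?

Lindqvist receives Section 11am.

Optimal: Ghosh→Section 4pm (73 points), Huang→Section 10am (74 points), Osei→Section 1pm (87 points), Watson→Section 2pm (84 points), Lindqvist→Section 11am (32 points) — total 73+74+87+84+32 = 350 points.
Column-greedy (each section in turn goes to its best remaining student) gives 326 points, worse by 24.
Lindqvist's own top section is Section 4pm (54 points), but forcing Lindqvist→Section 4pm and reassigning the rest optimally gives only 336 points — worse by 14.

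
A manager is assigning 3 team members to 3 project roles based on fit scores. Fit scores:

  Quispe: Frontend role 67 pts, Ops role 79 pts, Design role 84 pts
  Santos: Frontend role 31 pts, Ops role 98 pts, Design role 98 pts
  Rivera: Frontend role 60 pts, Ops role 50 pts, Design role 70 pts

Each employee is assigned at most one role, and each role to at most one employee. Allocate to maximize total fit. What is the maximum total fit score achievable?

Optimal: Quispe→Design role (84 pts), Santos→Ops role (98 pts), Rivera→Frontend role (60 pts) — total 84+98+60 = 242 pts.
Column-greedy (each role in turn goes to its best remaining employee) gives 235 pts, worse by 7.
Next-best assignment: Quispe→Ops role, Santos→Design role, Rivera→Frontend role = 237 pts.
Swapping Santos↔Quispe (Santos→Design role 98 pts, Quispe→Ops role 79 pts) loses 5.
Every other assignment is strictly worse.

Max total: 242 pts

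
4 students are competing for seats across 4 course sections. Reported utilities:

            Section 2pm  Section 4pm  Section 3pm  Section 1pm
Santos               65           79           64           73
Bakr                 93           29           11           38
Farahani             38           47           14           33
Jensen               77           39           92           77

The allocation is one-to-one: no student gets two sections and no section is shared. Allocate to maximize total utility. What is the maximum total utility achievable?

Maximum total: 305 points

This is a one-to-one assignment (maximum-weight bipartite matching).
Optimal: Santos→Section 1pm (73 points), Bakr→Section 2pm (93 points), Farahani→Section 4pm (47 points), Jensen→Section 3pm (92 points) — total 73+93+47+92 = 305 points.
Max-entry greedy (repeatedly take the single best remaining cell) gives 297 points, worse by 8.
Next-best assignment: Santos→Section 4pm, Bakr→Section 2pm, Farahani→Section 1pm, Jensen→Section 3pm = 297 points.
Swapping Santos↔Bakr (Santos→Section 2pm 65 points, Bakr→Section 1pm 38 points) loses 63.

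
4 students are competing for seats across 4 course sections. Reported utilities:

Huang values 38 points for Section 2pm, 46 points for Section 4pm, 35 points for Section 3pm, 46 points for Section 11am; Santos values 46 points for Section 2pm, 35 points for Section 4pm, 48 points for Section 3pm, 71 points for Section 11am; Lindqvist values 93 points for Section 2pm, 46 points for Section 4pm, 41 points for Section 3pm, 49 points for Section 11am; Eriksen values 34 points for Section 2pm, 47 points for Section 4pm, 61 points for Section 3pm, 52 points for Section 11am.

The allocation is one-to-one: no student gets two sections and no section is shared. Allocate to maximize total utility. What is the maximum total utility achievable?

Treat this as an assignment problem: match each student to one section.
Optimal: Huang→Section 4pm (46 points), Santos→Section 11am (71 points), Lindqvist→Section 2pm (93 points), Eriksen→Section 3pm (61 points) — total 46+71+93+61 = 271 points.
Next-best assignment: Huang→Section 3pm, Santos→Section 11am, Lindqvist→Section 2pm, Eriksen→Section 4pm = 246 points.
Checked against all permutations: 271 points is optimal.

Max total: 271 points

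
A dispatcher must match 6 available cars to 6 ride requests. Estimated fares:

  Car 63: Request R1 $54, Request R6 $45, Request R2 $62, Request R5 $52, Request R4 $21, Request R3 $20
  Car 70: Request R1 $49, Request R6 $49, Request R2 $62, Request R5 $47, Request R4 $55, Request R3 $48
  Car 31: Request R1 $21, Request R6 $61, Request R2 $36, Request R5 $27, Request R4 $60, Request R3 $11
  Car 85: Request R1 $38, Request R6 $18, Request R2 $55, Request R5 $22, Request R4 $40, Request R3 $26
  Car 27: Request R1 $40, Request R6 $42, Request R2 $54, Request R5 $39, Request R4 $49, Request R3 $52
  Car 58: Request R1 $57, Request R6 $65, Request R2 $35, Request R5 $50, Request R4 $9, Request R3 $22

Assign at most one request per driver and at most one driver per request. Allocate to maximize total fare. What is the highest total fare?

Maximum total: $333

This is a one-to-one assignment (maximum-weight bipartite matching).
Optimal: Car 63→Request R1 ($54), Car 70→Request R5 ($47), Car 31→Request R4 ($60), Car 85→Request R2 ($55), Car 27→Request R3 ($52), Car 58→Request R6 ($65) — total 54+47+60+55+52+65 = $333.
No other one-to-one assignment exceeds $333.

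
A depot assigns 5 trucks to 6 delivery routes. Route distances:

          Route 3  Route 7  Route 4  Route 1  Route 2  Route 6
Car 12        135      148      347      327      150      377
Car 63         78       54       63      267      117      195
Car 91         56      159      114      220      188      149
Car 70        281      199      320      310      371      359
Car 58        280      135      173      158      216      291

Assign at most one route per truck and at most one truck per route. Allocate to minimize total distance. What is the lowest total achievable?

Minimum total: 626 km

Optimal: Car 12→Route 2 (150 km), Car 63→Route 4 (63 km), Car 91→Route 3 (56 km), Car 70→Route 7 (199 km), Car 58→Route 1 (158 km) — total 150+63+56+199+158 = 626 km.
Min-entry greedy (repeatedly take the single cheapest remaining cell) gives 738 km, worse by 112.
Swapping Car 70↔Car 63 (Car 70→Route 4 320 km, Car 63→Route 7 54 km) adds 112.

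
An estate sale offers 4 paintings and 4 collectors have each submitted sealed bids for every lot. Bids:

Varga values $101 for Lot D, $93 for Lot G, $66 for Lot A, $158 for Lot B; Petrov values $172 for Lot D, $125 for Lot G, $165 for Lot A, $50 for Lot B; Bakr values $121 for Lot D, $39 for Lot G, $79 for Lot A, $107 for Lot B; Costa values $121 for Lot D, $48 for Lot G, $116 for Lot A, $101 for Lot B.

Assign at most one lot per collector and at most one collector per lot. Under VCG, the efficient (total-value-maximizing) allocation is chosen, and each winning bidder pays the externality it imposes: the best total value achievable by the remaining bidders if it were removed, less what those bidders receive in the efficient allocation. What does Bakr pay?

Bakr pays $47.

Efficient allocation: Varga→Lot B ($158), Petrov→Lot G ($125), Bakr→Lot D ($121), Costa→Lot A ($116); total welfare W = $520.
Bakr receives Lot D at value $121, so the others get W − 121 = $399.
Without Bakr: best allocation of the remaining 3 bidders over all 4 lots is Varga→Lot B ($158), Petrov→Lot D ($172), Costa→Lot A ($116), total $446.
VCG payment = (others' best without Bakr) − (others' welfare with Bakr) = 446 − 399 = $47.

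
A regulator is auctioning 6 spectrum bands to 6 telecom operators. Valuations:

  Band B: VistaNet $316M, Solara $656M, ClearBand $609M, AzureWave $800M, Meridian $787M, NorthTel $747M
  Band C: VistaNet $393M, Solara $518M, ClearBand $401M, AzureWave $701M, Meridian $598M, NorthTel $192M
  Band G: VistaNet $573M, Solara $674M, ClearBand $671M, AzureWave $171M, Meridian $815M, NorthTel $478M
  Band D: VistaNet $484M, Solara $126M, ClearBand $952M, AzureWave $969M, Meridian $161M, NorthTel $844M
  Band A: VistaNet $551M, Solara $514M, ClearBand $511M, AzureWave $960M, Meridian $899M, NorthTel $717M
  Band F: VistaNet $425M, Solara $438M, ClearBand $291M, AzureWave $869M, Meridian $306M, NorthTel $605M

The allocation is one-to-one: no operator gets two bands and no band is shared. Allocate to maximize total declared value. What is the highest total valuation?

Maximum total: $4558M

Optimal: VistaNet→Band G ($573M), Solara→Band C ($518M), ClearBand→Band D ($952M), AzureWave→Band F ($869M), Meridian→Band A ($899M), NorthTel→Band B ($747M) — total 573+518+952+869+899+747 = $4558M.
Column-greedy (each band in turn goes to its best remaining operator) gives $4166M, worse by 392.
No other one-to-one assignment exceeds $4558M.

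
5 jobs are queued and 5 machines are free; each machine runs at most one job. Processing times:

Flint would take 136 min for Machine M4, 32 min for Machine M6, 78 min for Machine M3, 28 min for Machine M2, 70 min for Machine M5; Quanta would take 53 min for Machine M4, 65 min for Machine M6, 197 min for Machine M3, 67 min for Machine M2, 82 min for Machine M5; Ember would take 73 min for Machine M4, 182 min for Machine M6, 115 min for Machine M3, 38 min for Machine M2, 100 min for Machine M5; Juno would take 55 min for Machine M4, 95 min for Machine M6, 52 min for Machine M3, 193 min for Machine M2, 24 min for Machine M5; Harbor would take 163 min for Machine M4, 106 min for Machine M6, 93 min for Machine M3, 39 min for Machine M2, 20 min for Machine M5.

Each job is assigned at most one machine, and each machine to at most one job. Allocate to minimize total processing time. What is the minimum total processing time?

This is the linear assignment problem.
Optimal: Flint→Machine M6 (32 min), Quanta→Machine M4 (53 min), Ember→Machine M2 (38 min), Juno→Machine M3 (52 min), Harbor→Machine M5 (20 min) — total 32+53+38+52+20 = 195 min.

Minimum total: 195 min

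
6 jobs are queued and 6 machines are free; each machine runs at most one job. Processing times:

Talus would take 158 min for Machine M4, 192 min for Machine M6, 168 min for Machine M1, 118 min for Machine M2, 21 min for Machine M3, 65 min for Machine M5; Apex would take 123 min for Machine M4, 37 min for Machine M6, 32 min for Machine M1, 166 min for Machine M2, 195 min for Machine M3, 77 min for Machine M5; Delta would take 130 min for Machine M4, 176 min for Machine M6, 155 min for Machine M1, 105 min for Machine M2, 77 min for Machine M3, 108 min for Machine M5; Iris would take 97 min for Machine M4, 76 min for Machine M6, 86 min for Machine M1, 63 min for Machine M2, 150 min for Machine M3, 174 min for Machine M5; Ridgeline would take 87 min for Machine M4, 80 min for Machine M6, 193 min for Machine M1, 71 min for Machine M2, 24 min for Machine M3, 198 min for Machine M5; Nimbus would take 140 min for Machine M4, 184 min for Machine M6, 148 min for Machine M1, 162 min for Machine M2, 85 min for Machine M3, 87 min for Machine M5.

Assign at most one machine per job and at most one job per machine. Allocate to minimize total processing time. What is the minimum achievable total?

This is a one-to-one assignment (minimum-cost bipartite matching).
Optimal: Talus→Machine M3 (21 min), Apex→Machine M1 (32 min), Delta→Machine M2 (105 min), Iris→Machine M6 (76 min), Ridgeline→Machine M4 (87 min), Nimbus→Machine M5 (87 min) — total 21+32+105+76+87+87 = 408 min.
Column-greedy (each machine in turn goes to its cheapest remaining job) gives 423 min, worse by 15.
No other one-to-one assignment undercuts 408 min.

Minimum total: 408 min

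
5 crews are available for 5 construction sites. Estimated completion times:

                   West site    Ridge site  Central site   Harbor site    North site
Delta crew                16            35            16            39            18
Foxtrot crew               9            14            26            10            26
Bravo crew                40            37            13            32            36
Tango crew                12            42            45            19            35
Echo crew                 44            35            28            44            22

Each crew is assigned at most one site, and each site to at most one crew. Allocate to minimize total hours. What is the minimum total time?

Minimum total: 84 hours

Optimal: Delta crew→West site (16 hours), Foxtrot crew→Ridge site (14 hours), Bravo crew→Central site (13 hours), Tango crew→Harbor site (19 hours), Echo crew→North site (22 hours) — total 16+14+13+19+22 = 84 hours.
Min-entry greedy (repeatedly take the single cheapest remaining cell) gives 94 hours, worse by 10.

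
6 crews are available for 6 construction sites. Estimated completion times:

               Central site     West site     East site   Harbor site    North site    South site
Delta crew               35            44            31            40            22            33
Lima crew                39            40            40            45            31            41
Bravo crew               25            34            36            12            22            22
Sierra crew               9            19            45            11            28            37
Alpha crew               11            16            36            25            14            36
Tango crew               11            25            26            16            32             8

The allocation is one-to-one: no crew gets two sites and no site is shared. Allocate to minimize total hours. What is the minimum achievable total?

Optimal: Delta crew→East site (31 hours), Lima crew→North site (31 hours), Bravo crew→Harbor site (12 hours), Sierra crew→Central site (9 hours), Alpha crew→West site (16 hours), Tango crew→South site (8 hours) — total 31+31+12+9+16+8 = 107 hours.
Row-greedy (each crew in turn takes its cheapest remaining site) gives 136 hours, worse by 29.
No other one-to-one assignment undercuts 107 hours.

Min total: 107 hours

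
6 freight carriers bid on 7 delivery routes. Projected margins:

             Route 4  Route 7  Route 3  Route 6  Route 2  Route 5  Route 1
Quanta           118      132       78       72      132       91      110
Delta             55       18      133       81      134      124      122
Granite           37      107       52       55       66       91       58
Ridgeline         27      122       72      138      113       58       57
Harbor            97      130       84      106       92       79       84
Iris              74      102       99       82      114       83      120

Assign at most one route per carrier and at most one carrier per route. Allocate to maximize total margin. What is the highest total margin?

Optimal: Quanta→Route 2 ($132k), Delta→Route 3 ($133k), Granite→Route 5 ($91k), Ridgeline→Route 6 ($138k), Harbor→Route 7 ($130k), Iris→Route 1 ($120k) — total 132+133+91+138+130+120 = $744k.
Max-entry greedy (repeatedly take the single best remaining cell) gives $712k, worse by 32.
Next-best assignment: Quanta→Route 4, Delta→Route 2, Granite→Route 5, Ridgeline→Route 6, Harbor→Route 7, Iris→Route 1 = $731k.

Maximum total: $744k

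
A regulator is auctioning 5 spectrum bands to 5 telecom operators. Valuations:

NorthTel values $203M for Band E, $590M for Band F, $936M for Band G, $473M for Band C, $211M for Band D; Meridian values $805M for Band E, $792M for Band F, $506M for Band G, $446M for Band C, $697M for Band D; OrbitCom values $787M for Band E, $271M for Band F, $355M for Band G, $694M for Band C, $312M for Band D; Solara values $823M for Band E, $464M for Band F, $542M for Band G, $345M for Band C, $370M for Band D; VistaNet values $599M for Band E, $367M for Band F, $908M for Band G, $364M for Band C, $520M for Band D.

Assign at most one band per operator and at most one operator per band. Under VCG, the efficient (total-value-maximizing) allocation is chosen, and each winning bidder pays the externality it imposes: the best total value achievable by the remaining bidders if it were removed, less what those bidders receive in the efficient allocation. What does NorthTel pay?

Efficient allocation: NorthTel→Band G ($936M), Meridian→Band F ($792M), OrbitCom→Band C ($694M), Solara→Band E ($823M), VistaNet→Band D ($520M); total welfare W = $3765M.
NorthTel receives Band G at value $936M, so the others get W − 936 = $2829M.
Without NorthTel: best allocation of the remaining 4 bidders over all 5 bands is Meridian→Band F ($792M), OrbitCom→Band C ($694M), Solara→Band E ($823M), VistaNet→Band G ($908M), total $3217M.
VCG payment = (others' best without NorthTel) − (others' welfare with NorthTel) = 3217 − 2829 = $388M.

NorthTel pays $388M.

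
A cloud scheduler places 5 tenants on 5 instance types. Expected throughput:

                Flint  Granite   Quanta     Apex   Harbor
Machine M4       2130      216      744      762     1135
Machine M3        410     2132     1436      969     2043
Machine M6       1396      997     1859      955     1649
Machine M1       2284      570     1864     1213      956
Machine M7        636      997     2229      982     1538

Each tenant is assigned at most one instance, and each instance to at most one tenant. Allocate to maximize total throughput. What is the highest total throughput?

Optimal: Flint→Machine M4 (2130 ops/s), Granite→Machine M3 (2132 ops/s), Quanta→Machine M7 (2229 ops/s), Apex→Machine M1 (1213 ops/s), Harbor→Machine M6 (1649 ops/s) — total 2130+2132+2229+1213+1649 = 9353 ops/s.
Row-greedy (each tenant in turn takes its best remaining instance) gives 8735 ops/s, worse by 618.
Next-best assignment: Flint→Machine M1, Granite→Machine M3, Quanta→Machine M7, Apex→Machine M4, Harbor→Machine M6 = 9056 ops/s.
Swapping Harbor↔Quanta (Harbor→Machine M7 1538 ops/s, Quanta→Machine M6 1859 ops/s) loses 481.

Maximum total: 9353 ops/s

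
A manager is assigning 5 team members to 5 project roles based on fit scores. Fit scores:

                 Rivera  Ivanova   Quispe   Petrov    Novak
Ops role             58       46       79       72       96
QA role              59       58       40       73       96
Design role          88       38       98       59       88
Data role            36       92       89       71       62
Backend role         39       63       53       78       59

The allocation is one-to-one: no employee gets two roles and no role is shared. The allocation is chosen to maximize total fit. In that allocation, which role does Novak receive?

Optimal: Rivera→Design role (88 pts), Ivanova→Data role (92 pts), Quispe→Ops role (79 pts), Petrov→Backend role (78 pts), Novak→QA role (96 pts) — total 88+92+79+78+96 = 433 pts.
Max-entry greedy (repeatedly take the single best remaining cell) gives 423 pts, worse by 10.
Checked against all permutations: 433 pts is optimal.
Novak's own top role is Ops role (96 pts), but forcing Novak→Ops role and reassigning the rest optimally gives only 423 pts — worse by 10.

Novak receives QA role.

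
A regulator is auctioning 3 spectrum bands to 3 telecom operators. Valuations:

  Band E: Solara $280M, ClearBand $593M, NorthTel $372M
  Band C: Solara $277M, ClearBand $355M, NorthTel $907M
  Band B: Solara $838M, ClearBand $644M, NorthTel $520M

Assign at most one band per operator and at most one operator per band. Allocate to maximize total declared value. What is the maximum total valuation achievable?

Optimal: Solara→Band B ($838M), ClearBand→Band E ($593M), NorthTel→Band C ($907M) — total 838+593+907 = $2338M.
Next-best assignment: Solara→Band E, ClearBand→Band B, NorthTel→Band C = $1831M.

Maximum total: $2338M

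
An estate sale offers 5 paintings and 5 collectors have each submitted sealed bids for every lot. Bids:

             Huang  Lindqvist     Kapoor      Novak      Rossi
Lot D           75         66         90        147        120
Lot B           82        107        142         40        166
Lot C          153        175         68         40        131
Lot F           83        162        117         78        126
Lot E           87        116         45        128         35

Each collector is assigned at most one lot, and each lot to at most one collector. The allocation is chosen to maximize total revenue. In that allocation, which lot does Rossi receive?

Rossi receives Lot D.

Optimal: Huang→Lot C ($153), Lindqvist→Lot F ($162), Kapoor→Lot B ($142), Novak→Lot E ($128), Rossi→Lot D ($120) — total 153+162+142+128+120 = $705.
Row-greedy (each collector in turn takes its best remaining lot) gives $639, worse by 66.
Next-best assignment: Huang→Lot C, Lindqvist→Lot F, Kapoor→Lot D, Novak→Lot E, Rossi→Lot B = $699.
Every other assignment is strictly worse.
Rossi's own top lot is Lot B ($166), but forcing Rossi→Lot B and reassigning the rest optimally gives only $699 — worse by 6.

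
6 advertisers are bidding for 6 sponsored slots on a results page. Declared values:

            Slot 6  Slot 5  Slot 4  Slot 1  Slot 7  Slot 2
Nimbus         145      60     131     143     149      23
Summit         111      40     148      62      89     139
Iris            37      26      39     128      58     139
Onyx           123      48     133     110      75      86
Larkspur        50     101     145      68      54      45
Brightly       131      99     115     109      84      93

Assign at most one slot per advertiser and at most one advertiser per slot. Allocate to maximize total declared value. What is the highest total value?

Maximum total: $783

Optimal: Nimbus→Slot 7 ($149), Summit→Slot 2 ($139), Iris→Slot 1 ($128), Onyx→Slot 6 ($123), Larkspur→Slot 4 ($145), Brightly→Slot 5 ($99) — total 149+139+128+123+145+99 = $783.
Max-entry greedy (repeatedly take the single best remaining cell) gives $778, worse by 5.
Checked against all permutations: $783 is optimal.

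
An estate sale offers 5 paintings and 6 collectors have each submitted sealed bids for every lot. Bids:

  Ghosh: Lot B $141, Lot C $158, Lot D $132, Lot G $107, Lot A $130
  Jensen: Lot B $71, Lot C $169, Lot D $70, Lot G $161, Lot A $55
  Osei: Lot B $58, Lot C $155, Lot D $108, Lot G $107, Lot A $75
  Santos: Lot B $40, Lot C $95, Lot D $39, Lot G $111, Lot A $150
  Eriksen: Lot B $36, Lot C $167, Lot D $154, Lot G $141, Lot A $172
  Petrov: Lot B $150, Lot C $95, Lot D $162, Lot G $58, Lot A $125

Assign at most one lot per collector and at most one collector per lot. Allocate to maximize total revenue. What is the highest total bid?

This is a one-to-one assignment (maximum-weight bipartite matching).
Optimal: Ghosh→Lot B ($141), Osei→Lot C ($155), Petrov→Lot D ($162), Jensen→Lot G ($161), Eriksen→Lot A ($172) — total 141+155+162+161+172 = $791.
Max-entry greedy (repeatedly take the single best remaining cell) gives $755, worse by 36.
Next-best assignment: Ghosh→Lot B, Eriksen→Lot C, Petrov→Lot D, Jensen→Lot G, Santos→Lot A = $781.
Checked against all permutations: $791 is optimal.

Max total: $791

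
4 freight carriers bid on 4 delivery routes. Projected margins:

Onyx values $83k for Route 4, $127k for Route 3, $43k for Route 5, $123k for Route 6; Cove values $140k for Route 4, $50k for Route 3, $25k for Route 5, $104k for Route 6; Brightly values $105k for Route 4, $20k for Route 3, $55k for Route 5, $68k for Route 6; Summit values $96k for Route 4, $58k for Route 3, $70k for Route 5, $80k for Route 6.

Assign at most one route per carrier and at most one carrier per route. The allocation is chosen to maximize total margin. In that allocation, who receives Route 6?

Cove receives Route 6.

This is the linear assignment problem.
Optimal: Onyx→Route 3 ($127k), Cove→Route 6 ($104k), Brightly→Route 4 ($105k), Summit→Route 5 ($70k) — total 127+104+105+70 = $406k.
Row-greedy (each carrier in turn takes its best remaining route) gives $405k, worse by 1.
Next-best assignment: Onyx→Route 3, Cove→Route 4, Brightly→Route 6, Summit→Route 5 = $405k.
Cove's own top route is Route 4 ($140k), but forcing Cove→Route 4 and reassigning the rest optimally gives only $405k — worse by 1.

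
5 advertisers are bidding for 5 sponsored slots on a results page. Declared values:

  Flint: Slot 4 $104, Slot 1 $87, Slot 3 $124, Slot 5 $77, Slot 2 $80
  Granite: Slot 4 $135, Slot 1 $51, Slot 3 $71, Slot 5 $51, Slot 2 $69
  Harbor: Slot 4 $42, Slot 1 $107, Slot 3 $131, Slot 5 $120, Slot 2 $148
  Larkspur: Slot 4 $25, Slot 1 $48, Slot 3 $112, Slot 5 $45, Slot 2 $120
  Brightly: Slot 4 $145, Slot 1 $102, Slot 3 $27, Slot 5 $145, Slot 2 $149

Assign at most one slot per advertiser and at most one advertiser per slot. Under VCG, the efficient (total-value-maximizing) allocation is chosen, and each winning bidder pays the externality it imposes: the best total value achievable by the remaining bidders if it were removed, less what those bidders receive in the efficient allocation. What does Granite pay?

Efficient allocation: Flint→Slot 3 ($124), Granite→Slot 4 ($135), Harbor→Slot 1 ($107), Larkspur→Slot 2 ($120), Brightly→Slot 5 ($145); total welfare W = $631.
Granite receives Slot 4 at value $135, so the others get W − 135 = $496.
Without Granite: best allocation of the remaining 4 bidders over all 5 slots is Flint→Slot 4 ($104), Harbor→Slot 2 ($148), Larkspur→Slot 3 ($112), Brightly→Slot 5 ($145), total $509.
VCG payment = (others' best without Granite) − (others' welfare with Granite) = 509 − 496 = $13.

Granite pays $13.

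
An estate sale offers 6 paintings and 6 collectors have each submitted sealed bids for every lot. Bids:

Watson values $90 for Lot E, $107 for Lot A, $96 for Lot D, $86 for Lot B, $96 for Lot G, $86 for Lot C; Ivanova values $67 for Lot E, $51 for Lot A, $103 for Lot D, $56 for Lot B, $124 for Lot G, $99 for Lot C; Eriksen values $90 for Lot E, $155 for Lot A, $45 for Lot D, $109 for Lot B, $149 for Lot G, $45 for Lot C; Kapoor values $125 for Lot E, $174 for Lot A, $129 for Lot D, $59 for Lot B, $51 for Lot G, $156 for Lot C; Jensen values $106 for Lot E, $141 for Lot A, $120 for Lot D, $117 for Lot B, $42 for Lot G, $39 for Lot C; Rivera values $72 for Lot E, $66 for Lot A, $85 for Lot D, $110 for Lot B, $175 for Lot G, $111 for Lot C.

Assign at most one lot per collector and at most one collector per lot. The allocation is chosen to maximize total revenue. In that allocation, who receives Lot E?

Watson receives Lot E.

This is a one-to-one assignment (maximum-weight bipartite matching).
Optimal: Watson→Lot E ($90), Ivanova→Lot D ($103), Eriksen→Lot A ($155), Kapoor→Lot C ($156), Jensen→Lot B ($117), Rivera→Lot G ($175) — total 90+103+155+156+117+175 = $796.
Max-entry greedy (repeatedly take the single best remaining cell) gives $767, worse by 29.
Next-best assignment: Watson→Lot B, Ivanova→Lot D, Eriksen→Lot A, Kapoor→Lot C, Jensen→Lot E, Rivera→Lot G = $781.
Swapping Watson↔Eriksen (Watson→Lot A $107, Eriksen→Lot E $90) loses 48.
Checked against all permutations: $796 is optimal.
Watson's own top lot is Lot A ($107), but forcing Watson→Lot A and reassigning the rest optimally gives only $756 — worse by 40.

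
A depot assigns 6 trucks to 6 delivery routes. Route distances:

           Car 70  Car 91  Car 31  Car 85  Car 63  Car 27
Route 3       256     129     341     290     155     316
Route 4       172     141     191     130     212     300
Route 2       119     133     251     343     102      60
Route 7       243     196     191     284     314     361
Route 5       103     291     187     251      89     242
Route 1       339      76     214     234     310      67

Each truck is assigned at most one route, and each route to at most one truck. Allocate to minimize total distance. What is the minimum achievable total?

Min total: 715 km

This is the linear assignment problem.
Optimal: Car 70→Route 5 (103 km), Car 91→Route 1 (76 km), Car 31→Route 7 (191 km), Car 85→Route 4 (130 km), Car 63→Route 3 (155 km), Car 27→Route 2 (60 km) — total 103+76+191+130+155+60 = 715 km.
Row-greedy (each truck in turn takes its cheapest remaining route) gives 1072 km, worse by 357.
Next-best assignment: Car 70→Route 5, Car 91→Route 3, Car 31→Route 7, Car 85→Route 4, Car 63→Route 2, Car 27→Route 1 = 722 km.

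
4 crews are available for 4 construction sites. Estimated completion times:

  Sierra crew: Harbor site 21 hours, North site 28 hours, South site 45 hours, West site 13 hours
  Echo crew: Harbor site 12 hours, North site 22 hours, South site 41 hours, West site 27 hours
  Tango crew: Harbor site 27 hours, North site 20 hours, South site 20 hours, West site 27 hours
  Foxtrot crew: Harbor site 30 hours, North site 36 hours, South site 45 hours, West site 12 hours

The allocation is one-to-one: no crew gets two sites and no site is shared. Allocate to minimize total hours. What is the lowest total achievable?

Optimal: Sierra crew→North site (28 hours), Echo crew→Harbor site (12 hours), Tango crew→South site (20 hours), Foxtrot crew→West site (12 hours) — total 28+12+20+12 = 72 hours.
Column-greedy (each site in turn goes to its cheapest remaining crew) gives 89 hours, worse by 17.
Swapping Echo crew↔Foxtrot crew (Echo crew→West site 27 hours, Foxtrot crew→Harbor site 30 hours) adds 33.

Min total: 72 hours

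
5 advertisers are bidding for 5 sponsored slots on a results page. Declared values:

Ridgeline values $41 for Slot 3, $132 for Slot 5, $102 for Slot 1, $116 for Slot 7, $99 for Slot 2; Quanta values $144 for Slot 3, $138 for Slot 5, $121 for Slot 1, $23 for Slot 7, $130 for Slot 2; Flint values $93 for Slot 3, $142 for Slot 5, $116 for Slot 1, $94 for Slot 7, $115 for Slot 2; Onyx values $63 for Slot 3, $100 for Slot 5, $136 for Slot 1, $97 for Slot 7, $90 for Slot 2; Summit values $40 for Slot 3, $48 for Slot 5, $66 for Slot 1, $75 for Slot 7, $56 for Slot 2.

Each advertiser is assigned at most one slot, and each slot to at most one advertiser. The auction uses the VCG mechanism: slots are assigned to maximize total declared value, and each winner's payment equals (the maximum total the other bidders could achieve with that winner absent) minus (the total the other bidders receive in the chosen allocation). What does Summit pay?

Summit pays $11.

Efficient allocation: Ridgeline→Slot 5 ($132), Quanta→Slot 3 ($144), Flint→Slot 2 ($115), Onyx→Slot 1 ($136), Summit→Slot 7 ($75); total welfare W = $602.
Summit receives Slot 7 at value $75, so the others get W − 75 = $527.
Without Summit: best allocation of the remaining 4 bidders over all 5 slots is Ridgeline→Slot 7 ($116), Quanta→Slot 3 ($144), Flint→Slot 5 ($142), Onyx→Slot 1 ($136), total $538.
VCG payment = (others' best without Summit) − (others' welfare with Summit) = 538 − 527 = $11.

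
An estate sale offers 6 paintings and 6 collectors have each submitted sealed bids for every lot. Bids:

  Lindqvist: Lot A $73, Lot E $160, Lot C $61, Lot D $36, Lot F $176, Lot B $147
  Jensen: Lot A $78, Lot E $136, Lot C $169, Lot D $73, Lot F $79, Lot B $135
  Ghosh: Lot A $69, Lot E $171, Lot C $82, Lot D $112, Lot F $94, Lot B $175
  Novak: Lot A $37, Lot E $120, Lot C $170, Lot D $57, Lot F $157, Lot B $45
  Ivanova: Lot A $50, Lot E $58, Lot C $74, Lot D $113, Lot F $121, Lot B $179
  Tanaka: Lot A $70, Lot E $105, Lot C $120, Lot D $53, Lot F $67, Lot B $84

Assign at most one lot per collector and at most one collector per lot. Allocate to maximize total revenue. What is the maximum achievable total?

Max total: $847

This is the linear assignment problem.
Optimal: Lindqvist→Lot E ($160), Jensen→Lot C ($169), Ghosh→Lot D ($112), Novak→Lot F ($157), Ivanova→Lot B ($179), Tanaka→Lot A ($70) — total 160+169+112+157+179+70 = $847.
Next-best assignment: Lindqvist→Lot E, Jensen→Lot C, Ghosh→Lot B, Novak→Lot F, Ivanova→Lot D, Tanaka→Lot A = $844.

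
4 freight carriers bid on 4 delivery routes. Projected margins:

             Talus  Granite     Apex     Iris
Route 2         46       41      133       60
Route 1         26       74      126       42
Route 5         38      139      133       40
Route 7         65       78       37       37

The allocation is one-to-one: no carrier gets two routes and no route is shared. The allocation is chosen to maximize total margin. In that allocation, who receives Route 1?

Apex receives Route 1.

Optimal: Talus→Route 7 ($65k), Granite→Route 5 ($139k), Apex→Route 1 ($126k), Iris→Route 2 ($60k) — total 65+139+126+60 = $390k.
Max-entry greedy (repeatedly take the single best remaining cell) gives $379k, worse by 11.
Next-best assignment: Talus→Route 7, Granite→Route 5, Apex→Route 2, Iris→Route 1 = $379k.
Apex's own top route is Route 2 ($133k), but forcing Apex→Route 2 and reassigning the rest optimally gives only $379k — worse by 11.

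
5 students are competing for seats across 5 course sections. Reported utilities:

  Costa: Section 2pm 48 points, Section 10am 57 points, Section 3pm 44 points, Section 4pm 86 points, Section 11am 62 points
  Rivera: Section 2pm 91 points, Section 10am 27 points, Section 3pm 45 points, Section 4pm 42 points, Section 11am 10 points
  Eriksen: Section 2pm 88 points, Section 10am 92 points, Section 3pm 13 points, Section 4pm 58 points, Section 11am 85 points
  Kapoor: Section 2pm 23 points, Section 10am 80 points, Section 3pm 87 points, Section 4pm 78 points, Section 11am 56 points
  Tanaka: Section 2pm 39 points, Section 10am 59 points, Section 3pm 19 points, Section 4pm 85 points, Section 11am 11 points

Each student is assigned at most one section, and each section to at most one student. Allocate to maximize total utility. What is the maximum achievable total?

Max total: 417 points

Treat this as an assignment problem: match each student to one section.
Optimal: Costa→Section 11am (62 points), Rivera→Section 2pm (91 points), Eriksen→Section 10am (92 points), Kapoor→Section 3pm (87 points), Tanaka→Section 4pm (85 points) — total 62+91+92+87+85 = 417 points.
Row-greedy (each student in turn takes its best remaining section) gives 367 points, worse by 50.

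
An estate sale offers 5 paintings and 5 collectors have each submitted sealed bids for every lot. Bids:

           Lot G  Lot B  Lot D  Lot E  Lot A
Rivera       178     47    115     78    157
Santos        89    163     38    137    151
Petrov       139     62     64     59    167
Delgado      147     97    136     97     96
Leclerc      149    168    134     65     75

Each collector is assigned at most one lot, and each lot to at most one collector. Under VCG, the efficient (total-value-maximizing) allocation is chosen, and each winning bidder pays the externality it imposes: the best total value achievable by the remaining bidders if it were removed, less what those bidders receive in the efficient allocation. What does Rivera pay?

Rivera pays $11.

Efficient allocation: Rivera→Lot G ($178), Santos→Lot E ($137), Petrov→Lot A ($167), Delgado→Lot D ($136), Leclerc→Lot B ($168); total welfare W = $786.
Rivera receives Lot G at value $178, so the others get W − 178 = $608.
Without Rivera: best allocation of the remaining 4 bidders over all 5 lots is Santos→Lot E ($137), Petrov→Lot A ($167), Delgado→Lot G ($147), Leclerc→Lot B ($168), total $619.
VCG payment = (others' best without Rivera) − (others' welfare with Rivera) = 619 − 608 = $11.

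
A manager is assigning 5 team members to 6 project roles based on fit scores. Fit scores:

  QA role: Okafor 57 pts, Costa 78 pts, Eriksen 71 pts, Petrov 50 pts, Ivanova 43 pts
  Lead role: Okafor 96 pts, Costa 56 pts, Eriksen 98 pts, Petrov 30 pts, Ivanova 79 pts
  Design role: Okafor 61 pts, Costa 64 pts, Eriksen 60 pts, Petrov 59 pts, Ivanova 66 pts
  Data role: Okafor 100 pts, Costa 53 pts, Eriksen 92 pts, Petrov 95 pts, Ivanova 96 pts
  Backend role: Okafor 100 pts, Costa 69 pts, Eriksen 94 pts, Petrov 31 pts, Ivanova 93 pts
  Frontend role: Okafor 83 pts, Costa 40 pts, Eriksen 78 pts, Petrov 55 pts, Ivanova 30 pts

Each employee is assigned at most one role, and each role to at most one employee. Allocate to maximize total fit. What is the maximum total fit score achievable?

Max total: 447 pts

Treat this as an assignment problem: match each employee to one role.
Optimal: Okafor→Frontend role (83 pts), Costa→QA role (78 pts), Eriksen→Lead role (98 pts), Petrov→Data role (95 pts), Ivanova→Backend role (93 pts) — total 83+78+98+95+93 = 447 pts.
Max-entry greedy (repeatedly take the single best remaining cell) gives 428 pts, worse by 19.
Checked against all permutations: 447 pts is optimal.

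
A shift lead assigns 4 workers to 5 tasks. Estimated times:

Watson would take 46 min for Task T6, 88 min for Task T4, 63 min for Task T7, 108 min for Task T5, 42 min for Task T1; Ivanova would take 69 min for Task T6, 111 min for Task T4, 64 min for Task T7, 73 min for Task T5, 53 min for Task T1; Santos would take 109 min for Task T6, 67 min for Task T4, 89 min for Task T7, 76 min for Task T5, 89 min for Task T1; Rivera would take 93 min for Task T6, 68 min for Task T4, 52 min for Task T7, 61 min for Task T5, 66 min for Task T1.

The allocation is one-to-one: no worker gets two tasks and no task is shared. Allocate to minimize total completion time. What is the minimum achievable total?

Minimum total: 218 min

This is the linear assignment problem.
Optimal: Watson→Task T6 (46 min), Ivanova→Task T1 (53 min), Santos→Task T4 (67 min), Rivera→Task T7 (52 min) — total 46+53+67+52 = 218 min.
Min-entry greedy (repeatedly take the single cheapest remaining cell) gives 230 min, worse by 12.
Next-best assignment: Watson→Task T6, Ivanova→Task T1, Santos→Task T4, Rivera→Task T5 = 227 min.
Every other assignment is strictly worse.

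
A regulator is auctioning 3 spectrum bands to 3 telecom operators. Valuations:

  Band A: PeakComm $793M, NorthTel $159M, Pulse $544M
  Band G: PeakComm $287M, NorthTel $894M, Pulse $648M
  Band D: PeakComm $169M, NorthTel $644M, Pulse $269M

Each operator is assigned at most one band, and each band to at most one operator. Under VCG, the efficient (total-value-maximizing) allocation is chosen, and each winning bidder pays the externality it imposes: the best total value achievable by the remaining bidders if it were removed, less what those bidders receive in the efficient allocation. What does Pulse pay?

Pulse pays $250M.

Efficient allocation: PeakComm→Band A ($793M), NorthTel→Band D ($644M), Pulse→Band G ($648M); total welfare W = $2085M.
Pulse receives Band G at value $648M, so the others get W − 648 = $1437M.
Without Pulse: best allocation of the remaining 2 bidders over all 3 bands is PeakComm→Band A ($793M), NorthTel→Band G ($894M), total $1687M.
VCG payment = (others' best without Pulse) − (others' welfare with Pulse) = 1687 − 1437 = $250M.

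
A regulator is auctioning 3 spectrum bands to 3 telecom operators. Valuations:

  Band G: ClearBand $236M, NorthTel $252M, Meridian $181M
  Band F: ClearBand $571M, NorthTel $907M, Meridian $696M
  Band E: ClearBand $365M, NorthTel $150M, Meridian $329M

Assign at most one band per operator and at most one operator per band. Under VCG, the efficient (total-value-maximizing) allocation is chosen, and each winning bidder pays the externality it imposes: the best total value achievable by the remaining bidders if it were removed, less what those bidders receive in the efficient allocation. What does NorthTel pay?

NorthTel pays $496M.

Efficient allocation: ClearBand→Band G ($236M), NorthTel→Band F ($907M), Meridian→Band E ($329M); total welfare W = $1472M.
NorthTel receives Band F at value $907M, so the others get W − 907 = $565M.
Without NorthTel: best allocation of the remaining 2 bidders over all 3 bands is ClearBand→Band E ($365M), Meridian→Band F ($696M), total $1061M.
VCG payment = (others' best without NorthTel) − (others' welfare with NorthTel) = 1061 − 565 = $496M.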